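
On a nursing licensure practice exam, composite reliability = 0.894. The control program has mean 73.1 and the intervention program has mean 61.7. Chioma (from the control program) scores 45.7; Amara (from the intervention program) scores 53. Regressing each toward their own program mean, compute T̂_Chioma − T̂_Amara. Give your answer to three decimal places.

-5.318

T̂_Chioma = 0.894(45.7) + 0.106(73.1) = 48.60440
T̂_Amara = 0.894(53) + 0.106(61.7) = 53.92220
Difference = 48.60440 − 53.92220 = -5.31780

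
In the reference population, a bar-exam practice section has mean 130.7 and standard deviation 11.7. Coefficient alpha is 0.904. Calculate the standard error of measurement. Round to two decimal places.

3.63

SEM = SD · √(1 − ρ) = 11.7 × √0.096 = 11.7 × 0.3098 = 3.625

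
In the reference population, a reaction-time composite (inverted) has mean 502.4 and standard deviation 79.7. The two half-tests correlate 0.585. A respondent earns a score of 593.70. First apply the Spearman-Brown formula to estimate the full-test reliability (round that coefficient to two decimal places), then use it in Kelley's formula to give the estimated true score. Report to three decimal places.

Spearman-Brown: ρ = 2r/(1 + r) = 2(0.585)/(1 + 0.585) = 1.1700/1.585 = 0.7382 → 0.74
T̂ = ρX + (1 − ρ)μ
  = 0.74 × 593.70 + 0.26 × 502.4
  = 439.3380 + 130.624
  = 569.9620
  ≈ 569.962

569.962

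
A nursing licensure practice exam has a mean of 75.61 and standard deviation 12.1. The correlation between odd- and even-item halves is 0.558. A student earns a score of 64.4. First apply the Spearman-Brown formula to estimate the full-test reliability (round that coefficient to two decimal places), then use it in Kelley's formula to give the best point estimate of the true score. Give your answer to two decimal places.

Spearman-Brown: ρ = 2r/(1 + r) = 2(0.558)/(1 + 0.558) = 1.1160/1.558 = 0.7163 → 0.72
T̂ = 0.72(64.4) + 0.28(75.61) = 46.368 + 21.1708 = 67.539 → 67.54

67.54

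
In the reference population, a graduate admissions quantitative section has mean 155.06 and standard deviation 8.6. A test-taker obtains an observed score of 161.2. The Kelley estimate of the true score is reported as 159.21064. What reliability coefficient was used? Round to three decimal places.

0.676

T̂ = ρX + (1 − ρ)μ  ⇒  T̂ − μ = ρ(X − μ)
ρ = (T̂ − μ)/(X − μ) = (159.21064 − 155.06) / (161.2 − 155.06) = 4.15064 / 6.14 = 0.67600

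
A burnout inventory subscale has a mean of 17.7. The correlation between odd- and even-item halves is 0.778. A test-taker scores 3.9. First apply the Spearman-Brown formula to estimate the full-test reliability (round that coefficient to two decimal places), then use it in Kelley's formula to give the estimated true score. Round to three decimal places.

Spearman-Brown: ρ = 2r/(1 + r) = 2(0.778)/(1 + 0.778) = 1.5560/1.778 = 0.8751 → 0.88
Kelley's formula gives T̂ = 0.88·3.9 + 0.12·17.7 = 3.432 + 2.124 = 5.5560.

5.556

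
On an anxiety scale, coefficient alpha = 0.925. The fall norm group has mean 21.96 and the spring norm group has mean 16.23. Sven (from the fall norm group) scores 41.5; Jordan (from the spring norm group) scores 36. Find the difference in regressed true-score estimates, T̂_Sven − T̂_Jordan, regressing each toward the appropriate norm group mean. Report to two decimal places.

5.52

T̂_Sven = 0.925(41.5) + 0.075(21.96) = 40.0345
T̂_Jordan = 0.925(36) + 0.075(16.23) = 34.5173
Difference = 40.0345 − 34.5173 = 5.5172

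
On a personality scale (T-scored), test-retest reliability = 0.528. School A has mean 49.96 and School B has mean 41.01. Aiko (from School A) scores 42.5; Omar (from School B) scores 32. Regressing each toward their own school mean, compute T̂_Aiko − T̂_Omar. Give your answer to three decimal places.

T̂_Aiko = 0.528(42.5) + 0.472(49.96) = 46.02112
T̂_Omar = 0.528(32) + 0.472(41.01) = 36.25272
Difference = 46.02112 − 36.25272 = 9.76840

9.768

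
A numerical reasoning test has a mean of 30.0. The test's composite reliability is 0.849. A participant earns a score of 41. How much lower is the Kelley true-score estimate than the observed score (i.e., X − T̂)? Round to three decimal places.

Kelley's formula gives T̂ = 0.849·41 + 0.151·30.0 = 34.809 + 4.5300 = 39.33900.
X − T̂ = 41 − 39.3390 = 1.6610 → 1.661

1.661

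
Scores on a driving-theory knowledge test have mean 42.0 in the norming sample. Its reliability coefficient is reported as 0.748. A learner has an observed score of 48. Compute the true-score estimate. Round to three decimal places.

Regress the observed score toward the mean by the unreliability: T̂ = 0.748·48 + 0.252·42.0 = 35.904 + 10.5840 = 46.4880.

46.488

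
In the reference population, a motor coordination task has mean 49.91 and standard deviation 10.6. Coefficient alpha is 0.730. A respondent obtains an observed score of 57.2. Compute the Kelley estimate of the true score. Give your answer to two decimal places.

T̂ = 0.730(57.2) + 0.270(49.91) = 41.7560 + 13.47570 = 55.232 → 55.23

55.23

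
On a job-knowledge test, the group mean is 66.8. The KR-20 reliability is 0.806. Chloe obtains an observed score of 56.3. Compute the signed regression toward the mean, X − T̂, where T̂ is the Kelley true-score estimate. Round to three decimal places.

Weight the observed score by reliability and the mean by (1 − reliability): T̂ = 0.806·56.3 + 0.194·66.8 = 45.3778 + 12.9592 = 58.33700.
X − T̂ = 56.3 − 58.3370 = -2.0370 → -2.037

-2.037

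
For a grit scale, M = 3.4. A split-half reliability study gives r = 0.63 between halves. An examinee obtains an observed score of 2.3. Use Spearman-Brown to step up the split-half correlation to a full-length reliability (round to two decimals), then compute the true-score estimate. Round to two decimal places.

2.55

Spearman-Brown: ρ = 2r/(1 + r) = 2(0.63)/(1 + 0.63) = 1.260/1.63 = 0.7730 → 0.77
T̂ = 0.77(2.3) + 0.23(3.4) = 1.771 + 0.782 = 2.553 → 2.55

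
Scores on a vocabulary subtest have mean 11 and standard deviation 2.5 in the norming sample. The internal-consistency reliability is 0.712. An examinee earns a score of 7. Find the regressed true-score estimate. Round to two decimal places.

8.15

Weight the observed score by reliability and the mean by (1 − reliability): T̂ = 0.712·7 + 0.288·11 = 4.984 + 3.168 = 8.152.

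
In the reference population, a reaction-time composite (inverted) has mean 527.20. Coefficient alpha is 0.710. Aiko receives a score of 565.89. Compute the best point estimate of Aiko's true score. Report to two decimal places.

T̂ = ρX + (1 − ρ)μ
  = 0.710 × 565.89 + 0.290 × 527.20
  = 401.78190 + 152.88800
  = 554.670
  ≈ 554.67

554.67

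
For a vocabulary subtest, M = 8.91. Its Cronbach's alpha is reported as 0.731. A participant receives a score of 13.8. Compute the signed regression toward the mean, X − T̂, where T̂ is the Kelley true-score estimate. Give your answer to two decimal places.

T̂ = ρX + (1 − ρ)μ
  = 0.731 × 13.8 + 0.269 × 8.91
  = 10.0878 + 2.39679
  = 12.4846
  ≈ 12.485
X − T̂ = 13.8 − 12.485 = 1.315 → 1.32

1.32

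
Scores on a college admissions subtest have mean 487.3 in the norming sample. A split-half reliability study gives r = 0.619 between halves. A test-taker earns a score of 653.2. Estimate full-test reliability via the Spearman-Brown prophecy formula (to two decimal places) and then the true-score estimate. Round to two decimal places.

Spearman-Brown: ρ = 2r/(1 + r) = 2(0.619)/(1 + 0.619) = 1.2380/1.619 = 0.7647 → 0.76
Kelley's formula gives T̂ = 0.76·653.2 + 0.24·487.3 = 496.432 + 116.952 = 613.384.

613.38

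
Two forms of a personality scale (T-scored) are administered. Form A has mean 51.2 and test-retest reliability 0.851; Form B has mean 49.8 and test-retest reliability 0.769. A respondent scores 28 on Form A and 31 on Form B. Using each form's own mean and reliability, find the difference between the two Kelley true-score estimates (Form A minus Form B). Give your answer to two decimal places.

-3.89

T̂_A = 0.851(28) + 0.149(51.2) = 31.4568
T̂_B = 0.769(31) + 0.231(49.8) = 35.3428
T̂_A − T̂_B = -3.8860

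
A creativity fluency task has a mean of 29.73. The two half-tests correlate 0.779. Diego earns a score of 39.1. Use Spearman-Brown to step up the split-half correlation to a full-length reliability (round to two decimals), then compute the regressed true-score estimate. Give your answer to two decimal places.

Spearman-Brown: ρ = 2r/(1 + r) = 2(0.779)/(1 + 0.779) = 1.5580/1.779 = 0.8758 → 0.88
T̂ = 0.88(39.1) + 0.12(29.73) = 34.408 + 3.5676 = 37.976 → 37.98

37.98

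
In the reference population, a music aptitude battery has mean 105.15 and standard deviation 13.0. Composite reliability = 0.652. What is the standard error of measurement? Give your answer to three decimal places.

7.669

SEM = SD · √(1 − ρ) = 13.0 × √0.348 = 13.0 × 0.5899 = 7.6689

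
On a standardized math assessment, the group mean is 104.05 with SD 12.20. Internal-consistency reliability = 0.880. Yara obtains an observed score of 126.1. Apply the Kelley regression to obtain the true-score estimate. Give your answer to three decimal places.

Regress the observed score toward the mean by the unreliability: T̂ = 0.880·126.1 + 0.120·104.05 = 110.9680 + 12.48600 = 123.4540.

123.454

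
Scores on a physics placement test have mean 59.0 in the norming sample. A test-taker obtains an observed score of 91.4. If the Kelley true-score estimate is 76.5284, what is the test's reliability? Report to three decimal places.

0.541

T̂ = ρX + (1 − ρ)μ  ⇒  T̂ − μ = ρ(X − μ)
ρ = (T̂ − μ)/(X − μ) = (76.5284 − 59.0) / (91.4 − 59.0) = 17.5284 / 32.4 = 0.54100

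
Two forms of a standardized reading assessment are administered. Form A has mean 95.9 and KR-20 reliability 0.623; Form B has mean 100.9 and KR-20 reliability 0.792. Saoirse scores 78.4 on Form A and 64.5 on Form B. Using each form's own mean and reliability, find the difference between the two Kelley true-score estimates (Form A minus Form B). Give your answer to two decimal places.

12.93

T̂_A = 0.623(78.4) + 0.377(95.9) = 84.9975
T̂_B = 0.792(64.5) + 0.208(100.9) = 72.0712
T̂_A − T̂_B = 12.9263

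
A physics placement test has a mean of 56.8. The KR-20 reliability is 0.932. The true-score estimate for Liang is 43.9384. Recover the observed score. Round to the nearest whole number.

43

T̂ = ρX + (1 − ρ)μ  ⇒  X = (T̂ − (1 − ρ)μ) / ρ
X = (43.9384 − 0.068 × 56.8) / 0.932 = (43.9384 − 3.8624) / 0.932 = 40.0760 / 0.932 = 43.00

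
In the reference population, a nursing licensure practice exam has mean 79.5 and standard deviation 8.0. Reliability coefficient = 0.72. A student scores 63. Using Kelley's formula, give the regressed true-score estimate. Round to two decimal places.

67.62

Regress the observed score toward the mean by the unreliability: T̂ = 0.72·63 + 0.28·79.5 = 45.36 + 22.260 = 67.620.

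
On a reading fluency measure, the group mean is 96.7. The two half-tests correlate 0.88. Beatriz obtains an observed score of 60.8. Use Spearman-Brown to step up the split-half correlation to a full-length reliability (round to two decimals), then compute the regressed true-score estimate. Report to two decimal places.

Spearman-Brown: ρ = 2r/(1 + r) = 2(0.88)/(1 + 0.88) = 1.760/1.88 = 0.9362 → 0.94
Kelley's formula gives T̂ = 0.94·60.8 + 0.06·96.7 = 57.152 + 5.802 = 62.954.

62.95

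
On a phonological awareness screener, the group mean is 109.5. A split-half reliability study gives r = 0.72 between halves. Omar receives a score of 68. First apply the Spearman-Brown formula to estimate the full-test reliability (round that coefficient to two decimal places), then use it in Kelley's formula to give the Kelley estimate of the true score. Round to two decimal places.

74.64

Spearman-Brown: ρ = 2r/(1 + r) = 2(0.72)/(1 + 0.72) = 1.440/1.72 = 0.8372 → 0.84
T̂ = 0.84(68) + 0.16(109.5) = 57.12 + 17.520 = 74.640 → 74.64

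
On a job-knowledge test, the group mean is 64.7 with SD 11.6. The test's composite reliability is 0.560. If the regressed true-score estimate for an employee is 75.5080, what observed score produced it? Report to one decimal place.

T̂ = ρX + (1 − ρ)μ  ⇒  X = (T̂ − (1 − ρ)μ) / ρ
X = (75.5080 − 0.440 × 64.7) / 0.560 = (75.5080 − 28.4680) / 0.560 = 47.0400 / 0.560 = 84.000

84.0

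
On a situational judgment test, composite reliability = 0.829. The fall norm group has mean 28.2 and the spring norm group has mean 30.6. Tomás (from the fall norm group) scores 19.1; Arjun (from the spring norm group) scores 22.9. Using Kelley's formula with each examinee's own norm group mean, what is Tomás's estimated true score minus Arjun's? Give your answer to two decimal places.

T̂_Tomás = 0.829(19.1) + 0.171(28.2) = 20.6561
T̂_Arjun = 0.829(22.9) + 0.171(30.6) = 24.2167
Difference = 20.6561 − 24.2167 = -3.5606

-3.56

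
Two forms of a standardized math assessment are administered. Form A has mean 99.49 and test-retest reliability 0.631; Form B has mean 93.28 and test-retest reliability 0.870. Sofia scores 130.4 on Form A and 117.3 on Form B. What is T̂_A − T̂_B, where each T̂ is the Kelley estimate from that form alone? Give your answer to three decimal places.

T̂_A = 0.631(130.4) + 0.369(99.49) = 118.99421
T̂_B = 0.870(117.3) + 0.130(93.28) = 114.17740
T̂_A − T̂_B = 4.81681

4.817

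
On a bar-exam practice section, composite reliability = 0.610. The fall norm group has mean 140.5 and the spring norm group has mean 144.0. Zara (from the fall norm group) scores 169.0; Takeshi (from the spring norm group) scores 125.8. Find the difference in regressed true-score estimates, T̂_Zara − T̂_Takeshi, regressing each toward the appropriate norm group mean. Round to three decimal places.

24.987

T̂_Zara = 0.610(169.0) + 0.390(140.5) = 157.88500
T̂_Takeshi = 0.610(125.8) + 0.390(144.0) = 132.89800
Difference = 157.88500 − 132.89800 = 24.98700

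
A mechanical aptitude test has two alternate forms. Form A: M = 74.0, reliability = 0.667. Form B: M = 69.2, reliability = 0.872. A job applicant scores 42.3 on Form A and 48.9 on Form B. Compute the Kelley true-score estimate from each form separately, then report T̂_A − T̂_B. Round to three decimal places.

1.358

T̂_A = 0.667(42.3) + 0.333(74.0) = 52.85610
T̂_B = 0.872(48.9) + 0.128(69.2) = 51.49840
T̂_A − T̂_B = 1.35770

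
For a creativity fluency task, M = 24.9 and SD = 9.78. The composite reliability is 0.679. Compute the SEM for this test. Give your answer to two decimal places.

SEM = SD · √(1 − ρ) = 9.78 × √0.321 = 9.78 × 0.5666 = 5.541

5.54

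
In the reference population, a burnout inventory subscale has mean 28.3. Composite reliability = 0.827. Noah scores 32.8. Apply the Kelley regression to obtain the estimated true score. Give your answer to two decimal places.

T̂ = 0.827(32.8) + 0.173(28.3) = 27.1256 + 4.8959 = 32.021 → 32.02

32.02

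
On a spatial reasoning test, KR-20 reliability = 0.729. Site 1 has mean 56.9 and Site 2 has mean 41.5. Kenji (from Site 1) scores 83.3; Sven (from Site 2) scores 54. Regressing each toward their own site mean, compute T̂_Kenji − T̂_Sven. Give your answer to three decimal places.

T̂_Kenji = 0.729(83.3) + 0.271(56.9) = 76.14560
T̂_Sven = 0.729(54) + 0.271(41.5) = 50.61250
Difference = 76.14560 − 50.61250 = 25.53310

25.533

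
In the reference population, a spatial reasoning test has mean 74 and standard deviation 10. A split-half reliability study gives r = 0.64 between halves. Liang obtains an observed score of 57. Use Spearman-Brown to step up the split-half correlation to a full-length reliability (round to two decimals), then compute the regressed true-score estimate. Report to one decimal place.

60.7

Spearman-Brown: ρ = 2r/(1 + r) = 2(0.64)/(1 + 0.64) = 1.280/1.64 = 0.7805 → 0.78
T̂ = 0.78(57) + 0.22(74) = 44.46 + 16.28 = 60.74 → 60.7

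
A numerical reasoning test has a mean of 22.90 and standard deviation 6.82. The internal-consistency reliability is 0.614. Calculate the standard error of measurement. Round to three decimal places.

SEM = SD · √(1 − ρ) = 6.82 × √0.386 = 6.82 × 0.6213 = 4.2372

4.237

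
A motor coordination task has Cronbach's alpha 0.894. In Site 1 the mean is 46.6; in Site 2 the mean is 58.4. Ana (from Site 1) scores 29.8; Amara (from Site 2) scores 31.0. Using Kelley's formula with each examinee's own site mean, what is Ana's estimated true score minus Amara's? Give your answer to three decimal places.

T̂_Ana = 0.894(29.8) + 0.106(46.6) = 31.58080
T̂_Amara = 0.894(31.0) + 0.106(58.4) = 33.90440
Difference = 31.58080 − 33.90440 = -2.32360

-2.324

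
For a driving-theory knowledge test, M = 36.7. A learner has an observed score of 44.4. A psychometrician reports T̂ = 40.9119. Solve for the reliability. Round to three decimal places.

T̂ = ρX + (1 − ρ)μ  ⇒  T̂ − μ = ρ(X − μ)
ρ = (T̂ − μ)/(X − μ) = (40.9119 − 36.7) / (44.4 − 36.7) = 4.2119 / 7.7 = 0.54700

0.547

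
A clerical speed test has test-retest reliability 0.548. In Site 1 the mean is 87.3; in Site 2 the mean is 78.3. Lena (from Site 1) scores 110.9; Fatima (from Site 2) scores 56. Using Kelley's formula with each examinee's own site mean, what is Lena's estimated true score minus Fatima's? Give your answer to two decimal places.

34.15

T̂_Lena = 0.548(110.9) + 0.452(87.3) = 100.2328
T̂_Fatima = 0.548(56) + 0.452(78.3) = 66.0796
Difference = 100.2328 − 66.0796 = 34.1532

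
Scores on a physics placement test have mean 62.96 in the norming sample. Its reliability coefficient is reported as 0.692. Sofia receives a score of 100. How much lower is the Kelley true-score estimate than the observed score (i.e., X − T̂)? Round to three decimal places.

Weight the observed score by reliability and the mean by (1 − reliability): T̂ = 0.692·100 + 0.308·62.96 = 69.200 + 19.39168 = 88.59168.
X − T̂ = 100 − 88.5917 = 11.4083 → 11.408

11.408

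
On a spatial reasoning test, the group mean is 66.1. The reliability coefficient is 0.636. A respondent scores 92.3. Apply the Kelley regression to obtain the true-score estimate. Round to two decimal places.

82.76

Regress the observed score toward the mean by the unreliability: T̂ = 0.636·92.3 + 0.364·66.1 = 58.7028 + 24.0604 = 82.763.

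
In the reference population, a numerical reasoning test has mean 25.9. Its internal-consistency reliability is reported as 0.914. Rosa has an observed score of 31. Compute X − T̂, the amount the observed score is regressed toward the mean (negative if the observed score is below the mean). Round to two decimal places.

T̂ = 0.914(31) + 0.086(25.9) = 28.334 + 2.2274 = 30.5614 → 30.561
X − T̂ = 31 − 30.561 = 0.439 → 0.44

0.44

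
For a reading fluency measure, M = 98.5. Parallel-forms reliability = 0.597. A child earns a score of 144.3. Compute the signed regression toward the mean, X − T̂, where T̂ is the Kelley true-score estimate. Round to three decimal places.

Weight the observed score by reliability and the mean by (1 − reliability): T̂ = 0.597·144.3 + 0.403·98.5 = 86.1471 + 39.6955 = 125.84260.
X − T̂ = 144.3 − 125.8426 = 18.4574 → 18.457

18.457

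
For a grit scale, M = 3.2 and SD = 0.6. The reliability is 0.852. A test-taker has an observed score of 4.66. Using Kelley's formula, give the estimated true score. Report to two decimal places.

4.44

T̂ = 0.852(4.66) + 0.148(3.2) = 3.97032 + 0.4736 = 4.444 → 4.44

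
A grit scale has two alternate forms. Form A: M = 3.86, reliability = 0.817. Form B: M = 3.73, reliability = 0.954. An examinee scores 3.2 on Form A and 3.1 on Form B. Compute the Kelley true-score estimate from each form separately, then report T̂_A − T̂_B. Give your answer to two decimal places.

T̂_A = 0.817(3.2) + 0.183(3.86) = 3.3208
T̂_B = 0.954(3.1) + 0.046(3.73) = 3.1290
T̂_A − T̂_B = 0.1918

0.19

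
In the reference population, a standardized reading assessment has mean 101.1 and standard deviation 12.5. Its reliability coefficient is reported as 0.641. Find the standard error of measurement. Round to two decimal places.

SEM = SD · √(1 − ρ) = 12.5 × √0.359 = 12.5 × 0.5992 = 7.490

7.49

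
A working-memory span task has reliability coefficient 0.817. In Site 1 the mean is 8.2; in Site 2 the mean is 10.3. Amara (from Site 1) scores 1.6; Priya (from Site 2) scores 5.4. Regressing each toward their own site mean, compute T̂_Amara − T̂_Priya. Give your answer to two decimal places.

-3.49

T̂_Amara = 0.817(1.6) + 0.183(8.2) = 2.8078
T̂_Priya = 0.817(5.4) + 0.183(10.3) = 6.2967
Difference = 2.8078 − 6.2967 = -3.4889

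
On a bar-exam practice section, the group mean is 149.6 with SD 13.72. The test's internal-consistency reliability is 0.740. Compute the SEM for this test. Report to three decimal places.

SEM = SD · √(1 − ρ) = 13.72 × √0.260 = 13.72 × 0.5099 = 6.9959

6.996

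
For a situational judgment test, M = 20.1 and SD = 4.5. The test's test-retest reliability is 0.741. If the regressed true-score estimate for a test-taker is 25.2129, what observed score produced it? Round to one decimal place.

T̂ = ρX + (1 − ρ)μ  ⇒  X = (T̂ − (1 − ρ)μ) / ρ
X = (25.2129 − 0.259 × 20.1) / 0.741 = (25.2129 − 5.2059) / 0.741 = 20.0070 / 0.741 = 27.000

27.0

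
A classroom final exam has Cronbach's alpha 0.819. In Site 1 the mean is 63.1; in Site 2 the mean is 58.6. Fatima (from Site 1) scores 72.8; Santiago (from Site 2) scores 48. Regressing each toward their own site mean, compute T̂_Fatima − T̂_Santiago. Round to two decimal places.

T̂_Fatima = 0.819(72.8) + 0.181(63.1) = 71.0443
T̂_Santiago = 0.819(48) + 0.181(58.6) = 49.9186
Difference = 71.0443 − 49.9186 = 21.1257

21.13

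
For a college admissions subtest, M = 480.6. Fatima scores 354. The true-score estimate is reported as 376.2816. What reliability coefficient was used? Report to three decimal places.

0.824

T̂ = ρX + (1 − ρ)μ  ⇒  T̂ − μ = ρ(X − μ)
ρ = (T̂ − μ)/(X − μ) = (376.2816 − 480.6) / (354 − 480.6) = -104.3184 / -126.6 = 0.82400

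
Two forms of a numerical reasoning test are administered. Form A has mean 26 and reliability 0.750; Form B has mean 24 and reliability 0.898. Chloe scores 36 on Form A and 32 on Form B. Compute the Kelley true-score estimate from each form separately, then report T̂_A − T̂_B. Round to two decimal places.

T̂_A = 0.750(36) + 0.250(26) = 33.5000
T̂_B = 0.898(32) + 0.102(24) = 31.1840
T̂_A − T̂_B = 2.3160

2.32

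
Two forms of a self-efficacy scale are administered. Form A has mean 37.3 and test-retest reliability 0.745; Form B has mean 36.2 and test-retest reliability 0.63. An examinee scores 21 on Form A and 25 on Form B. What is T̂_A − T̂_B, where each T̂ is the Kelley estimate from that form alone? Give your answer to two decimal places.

T̂_A = 0.745(21) + 0.255(37.3) = 25.1565
T̂_B = 0.63(25) + 0.37(36.2) = 29.1440
T̂_A − T̂_B = -3.9875

-3.99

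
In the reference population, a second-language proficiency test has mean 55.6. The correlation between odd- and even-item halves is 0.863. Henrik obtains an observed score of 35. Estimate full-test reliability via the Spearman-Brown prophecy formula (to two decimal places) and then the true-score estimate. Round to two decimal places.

Spearman-Brown: ρ = 2r/(1 + r) = 2(0.863)/(1 + 0.863) = 1.7260/1.863 = 0.9265 → 0.93
T̂ = ρX + (1 − ρ)μ
  = 0.93 × 35 + 0.07 × 55.6
  = 32.55 + 3.892
  = 36.442
  ≈ 36.44

36.44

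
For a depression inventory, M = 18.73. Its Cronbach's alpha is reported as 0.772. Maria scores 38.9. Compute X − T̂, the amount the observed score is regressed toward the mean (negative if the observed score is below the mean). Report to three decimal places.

4.599

Kelley's formula gives T̂ = 0.772·38.9 + 0.228·18.73 = 30.0308 + 4.27044 = 34.30124.
X − T̂ = 38.9 − 34.3012 = 4.5988 → 4.599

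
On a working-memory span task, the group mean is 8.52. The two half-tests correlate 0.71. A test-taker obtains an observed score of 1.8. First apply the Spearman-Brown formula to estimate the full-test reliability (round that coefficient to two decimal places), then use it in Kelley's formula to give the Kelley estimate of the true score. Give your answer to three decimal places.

Spearman-Brown: ρ = 2r/(1 + r) = 2(0.71)/(1 + 0.71) = 1.420/1.71 = 0.8304 → 0.83
T̂ = 0.83(1.8) + 0.17(8.52) = 1.494 + 1.4484 = 2.9424 → 2.942

2.942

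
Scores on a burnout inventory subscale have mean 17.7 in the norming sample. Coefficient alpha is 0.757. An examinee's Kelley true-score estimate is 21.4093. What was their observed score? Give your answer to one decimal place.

T̂ = ρX + (1 − ρ)μ  ⇒  X = (T̂ − (1 − ρ)μ) / ρ
X = (21.4093 − 0.243 × 17.7) / 0.757 = (21.4093 − 4.3011) / 0.757 = 17.1082 / 0.757 = 22.600

22.6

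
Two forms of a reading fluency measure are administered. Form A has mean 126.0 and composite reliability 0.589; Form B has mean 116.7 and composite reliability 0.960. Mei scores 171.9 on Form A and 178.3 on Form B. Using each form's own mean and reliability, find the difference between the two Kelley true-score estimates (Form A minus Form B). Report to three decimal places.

-22.801

T̂_A = 0.589(171.9) + 0.411(126.0) = 153.03510
T̂_B = 0.960(178.3) + 0.040(116.7) = 175.83600
T̂_A − T̂_B = -22.80090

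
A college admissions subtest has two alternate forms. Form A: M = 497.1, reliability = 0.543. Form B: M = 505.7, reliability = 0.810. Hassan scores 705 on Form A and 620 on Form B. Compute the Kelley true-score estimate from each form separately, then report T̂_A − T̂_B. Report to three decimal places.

T̂_A = 0.543(705) + 0.457(497.1) = 609.98970
T̂_B = 0.810(620) + 0.190(505.7) = 598.28300
T̂_A − T̂_B = 11.70670

11.707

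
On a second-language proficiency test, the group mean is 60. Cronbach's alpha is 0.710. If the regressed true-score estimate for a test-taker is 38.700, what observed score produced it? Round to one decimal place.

30.0

T̂ = ρX + (1 − ρ)μ  ⇒  X = (T̂ − (1 − ρ)μ) / ρ
X = (38.700 − 0.290 × 60) / 0.710 = (38.700 − 17.400) / 0.710 = 21.300 / 0.710 = 30.000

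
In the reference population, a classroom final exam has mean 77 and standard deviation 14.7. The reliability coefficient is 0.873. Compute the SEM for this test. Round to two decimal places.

5.24

SEM = SD · √(1 − ρ) = 14.7 × √0.127 = 14.7 × 0.3564 = 5.239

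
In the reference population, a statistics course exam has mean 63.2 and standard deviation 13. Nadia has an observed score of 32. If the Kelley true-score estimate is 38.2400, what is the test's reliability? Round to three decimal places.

T̂ = ρX + (1 − ρ)μ  ⇒  T̂ − μ = ρ(X − μ)
ρ = (T̂ − μ)/(X − μ) = (38.2400 − 63.2) / (32 − 63.2) = -24.9600 / -31.2 = 0.80000

0.800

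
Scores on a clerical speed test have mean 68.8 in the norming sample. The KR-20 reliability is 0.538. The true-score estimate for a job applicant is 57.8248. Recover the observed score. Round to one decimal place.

48.4

T̂ = ρX + (1 − ρ)μ  ⇒  X = (T̂ − (1 − ρ)μ) / ρ
X = (57.8248 − 0.462 × 68.8) / 0.538 = (57.8248 − 31.7856) / 0.538 = 26.0392 / 0.538 = 48.400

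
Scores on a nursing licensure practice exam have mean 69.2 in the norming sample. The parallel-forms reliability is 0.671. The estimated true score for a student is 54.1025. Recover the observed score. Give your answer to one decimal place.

46.7

T̂ = ρX + (1 − ρ)μ  ⇒  X = (T̂ − (1 − ρ)μ) / ρ
X = (54.1025 − 0.329 × 69.2) / 0.671 = (54.1025 − 22.7668) / 0.671 = 31.3357 / 0.671 = 46.700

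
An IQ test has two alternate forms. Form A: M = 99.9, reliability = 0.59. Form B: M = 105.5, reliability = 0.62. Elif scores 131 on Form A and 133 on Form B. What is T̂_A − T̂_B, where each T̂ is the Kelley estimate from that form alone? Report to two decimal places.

-4.30

T̂_A = 0.59(131) + 0.41(99.9) = 118.2490
T̂_B = 0.62(133) + 0.38(105.5) = 122.5500
T̂_A − T̂_B = -4.3010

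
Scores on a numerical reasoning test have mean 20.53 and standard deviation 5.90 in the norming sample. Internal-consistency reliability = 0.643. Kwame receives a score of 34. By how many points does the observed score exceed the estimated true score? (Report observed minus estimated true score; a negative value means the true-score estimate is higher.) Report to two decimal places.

4.81

Regress the observed score toward the mean by the unreliability: T̂ = 0.643·34 + 0.357·20.53 = 21.862 + 7.32921 = 29.1912.
X − T̂ = 34 − 29.191 = 4.809 → 4.81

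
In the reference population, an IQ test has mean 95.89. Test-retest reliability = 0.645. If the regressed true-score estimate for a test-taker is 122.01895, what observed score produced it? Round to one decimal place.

136.4

T̂ = ρX + (1 − ρ)μ  ⇒  X = (T̂ − (1 − ρ)μ) / ρ
X = (122.01895 − 0.355 × 95.89) / 0.645 = (122.01895 − 34.04095) / 0.645 = 87.97800 / 0.645 = 136.400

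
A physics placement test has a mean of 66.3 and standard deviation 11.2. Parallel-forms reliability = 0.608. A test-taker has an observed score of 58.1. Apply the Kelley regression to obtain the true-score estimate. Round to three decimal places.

Kelley's formula gives T̂ = 0.608·58.1 + 0.392·66.3 = 35.3248 + 25.9896 = 61.3144.

61.314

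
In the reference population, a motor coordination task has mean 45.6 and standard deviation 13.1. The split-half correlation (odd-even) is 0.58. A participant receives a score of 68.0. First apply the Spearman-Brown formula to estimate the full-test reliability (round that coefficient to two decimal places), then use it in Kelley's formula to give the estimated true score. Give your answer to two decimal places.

Spearman-Brown: ρ = 2r/(1 + r) = 2(0.58)/(1 + 0.58) = 1.160/1.58 = 0.7342 → 0.73
T̂ = ρX + (1 − ρ)μ
  = 0.73 × 68.0 + 0.27 × 45.6
  = 49.640 + 12.312
  = 61.952
  ≈ 61.95

61.95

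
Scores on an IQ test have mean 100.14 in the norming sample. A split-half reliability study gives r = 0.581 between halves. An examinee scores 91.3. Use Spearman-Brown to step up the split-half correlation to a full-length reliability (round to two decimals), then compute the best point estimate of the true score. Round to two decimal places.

Spearman-Brown: ρ = 2r/(1 + r) = 2(0.581)/(1 + 0.581) = 1.1620/1.581 = 0.7350 → 0.73
T̂ = ρX + (1 − ρ)μ
  = 0.73 × 91.3 + 0.27 × 100.14
  = 66.649 + 27.0378
  = 93.687
  ≈ 93.69

93.69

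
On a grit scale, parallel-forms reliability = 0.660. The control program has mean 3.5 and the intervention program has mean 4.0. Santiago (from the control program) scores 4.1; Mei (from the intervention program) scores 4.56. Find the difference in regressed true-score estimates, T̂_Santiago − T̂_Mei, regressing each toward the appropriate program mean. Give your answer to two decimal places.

-0.47

T̂_Santiago = 0.660(4.1) + 0.340(3.5) = 3.8960
T̂_Mei = 0.660(4.56) + 0.340(4.0) = 4.3696
Difference = 3.8960 − 4.3696 = -0.4736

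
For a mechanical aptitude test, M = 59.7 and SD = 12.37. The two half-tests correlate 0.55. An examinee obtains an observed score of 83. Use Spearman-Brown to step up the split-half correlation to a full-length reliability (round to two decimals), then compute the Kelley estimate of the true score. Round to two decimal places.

76.24

Spearman-Brown: ρ = 2r/(1 + r) = 2(0.55)/(1 + 0.55) = 1.100/1.55 = 0.7097 → 0.71
T̂ = 0.71(83) + 0.29(59.7) = 58.93 + 17.313 = 76.243 → 76.24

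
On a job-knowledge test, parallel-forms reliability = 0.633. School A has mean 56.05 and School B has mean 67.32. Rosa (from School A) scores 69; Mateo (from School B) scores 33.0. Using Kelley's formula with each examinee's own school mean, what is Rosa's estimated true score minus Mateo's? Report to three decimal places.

T̂_Rosa = 0.633(69) + 0.367(56.05) = 64.24735
T̂_Mateo = 0.633(33.0) + 0.367(67.32) = 45.59544
Difference = 64.24735 − 45.59544 = 18.65191

18.652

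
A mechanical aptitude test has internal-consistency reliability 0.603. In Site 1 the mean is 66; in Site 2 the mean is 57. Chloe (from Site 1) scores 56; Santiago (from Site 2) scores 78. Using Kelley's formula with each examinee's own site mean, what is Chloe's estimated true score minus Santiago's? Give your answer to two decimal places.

T̂_Chloe = 0.603(56) + 0.397(66) = 59.9700
T̂_Santiago = 0.603(78) + 0.397(57) = 69.6630
Difference = 59.9700 − 69.6630 = -9.6930

-9.69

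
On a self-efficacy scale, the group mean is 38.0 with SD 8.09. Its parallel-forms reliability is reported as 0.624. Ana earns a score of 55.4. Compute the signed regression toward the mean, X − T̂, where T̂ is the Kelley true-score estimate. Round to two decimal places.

T̂ = ρX + (1 − ρ)μ
  = 0.624 × 55.4 + 0.376 × 38.0
  = 34.5696 + 14.2880
  = 48.8576
  ≈ 48.858
X − T̂ = 55.4 − 48.858 = 6.542 → 6.54

6.54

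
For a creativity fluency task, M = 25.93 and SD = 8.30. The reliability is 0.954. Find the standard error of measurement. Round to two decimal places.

1.78

SEM = SD · √(1 − ρ) = 8.30 × √0.046 = 8.30 × 0.2145 = 1.780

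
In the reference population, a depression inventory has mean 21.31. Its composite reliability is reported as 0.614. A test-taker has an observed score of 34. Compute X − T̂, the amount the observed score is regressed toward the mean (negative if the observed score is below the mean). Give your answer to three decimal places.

T̂ = ρX + (1 − ρ)μ
  = 0.614 × 34 + 0.386 × 21.31
  = 20.876 + 8.22566
  = 29.10166
  ≈ 29.1017
X − T̂ = 34 − 29.1017 = 4.8983 → 4.898

4.898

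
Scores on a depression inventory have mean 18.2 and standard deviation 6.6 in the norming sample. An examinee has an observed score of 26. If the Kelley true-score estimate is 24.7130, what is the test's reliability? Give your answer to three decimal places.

T̂ = ρX + (1 − ρ)μ  ⇒  T̂ − μ = ρ(X − μ)
ρ = (T̂ − μ)/(X − μ) = (24.7130 − 18.2) / (26 − 18.2) = 6.5130 / 7.8 = 0.83500

0.835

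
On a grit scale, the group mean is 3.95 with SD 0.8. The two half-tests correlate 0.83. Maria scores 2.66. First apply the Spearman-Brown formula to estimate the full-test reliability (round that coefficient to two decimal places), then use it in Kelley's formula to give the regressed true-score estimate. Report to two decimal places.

2.78

Spearman-Brown: ρ = 2r/(1 + r) = 2(0.83)/(1 + 0.83) = 1.660/1.83 = 0.9071 → 0.91
T̂ = ρX + (1 − ρ)μ
  = 0.91 × 2.66 + 0.09 × 3.95
  = 2.4206 + 0.3555
  = 2.776
  ≈ 2.78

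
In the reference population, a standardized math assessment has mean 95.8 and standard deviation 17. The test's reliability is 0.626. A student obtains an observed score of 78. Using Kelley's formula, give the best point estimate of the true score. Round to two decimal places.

84.66

T̂ = ρX + (1 − ρ)μ
  = 0.626 × 78 + 0.374 × 95.8
  = 48.828 + 35.8292
  = 84.657
  ≈ 84.66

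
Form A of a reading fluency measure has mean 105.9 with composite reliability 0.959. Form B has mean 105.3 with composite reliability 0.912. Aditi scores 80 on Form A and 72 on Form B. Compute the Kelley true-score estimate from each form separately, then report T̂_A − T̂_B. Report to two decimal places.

T̂_A = 0.959(80) + 0.041(105.9) = 81.0619
T̂_B = 0.912(72) + 0.088(105.3) = 74.9304
T̂_A − T̂_B = 6.1315

6.13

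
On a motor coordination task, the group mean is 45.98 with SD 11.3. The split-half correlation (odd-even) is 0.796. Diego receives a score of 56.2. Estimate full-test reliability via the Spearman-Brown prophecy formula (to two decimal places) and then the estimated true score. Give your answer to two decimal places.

Spearman-Brown: ρ = 2r/(1 + r) = 2(0.796)/(1 + 0.796) = 1.5920/1.796 = 0.8864 → 0.89
Regress the observed score toward the mean by the unreliability: T̂ = 0.89·56.2 + 0.11·45.98 = 50.018 + 5.0578 = 55.076.

55.08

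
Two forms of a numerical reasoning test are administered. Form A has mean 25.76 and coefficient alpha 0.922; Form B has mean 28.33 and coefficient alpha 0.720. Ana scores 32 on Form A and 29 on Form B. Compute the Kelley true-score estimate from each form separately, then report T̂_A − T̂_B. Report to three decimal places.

2.701

T̂_A = 0.922(32) + 0.078(25.76) = 31.51328
T̂_B = 0.720(29) + 0.280(28.33) = 28.81240
T̂_A − T̂_B = 2.70088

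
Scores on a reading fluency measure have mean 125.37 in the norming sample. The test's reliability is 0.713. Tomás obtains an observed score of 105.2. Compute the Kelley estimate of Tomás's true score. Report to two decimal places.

110.99

Weight the observed score by reliability and the mean by (1 − reliability): T̂ = 0.713·105.2 + 0.287·125.37 = 75.0076 + 35.98119 = 110.989.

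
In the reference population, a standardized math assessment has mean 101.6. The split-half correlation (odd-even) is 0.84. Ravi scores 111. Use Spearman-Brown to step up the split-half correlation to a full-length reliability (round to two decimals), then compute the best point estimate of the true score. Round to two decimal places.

110.15

Spearman-Brown: ρ = 2r/(1 + r) = 2(0.84)/(1 + 0.84) = 1.680/1.84 = 0.9130 → 0.91
T̂ = 0.91(111) + 0.09(101.6) = 101.01 + 9.144 = 110.154 → 110.15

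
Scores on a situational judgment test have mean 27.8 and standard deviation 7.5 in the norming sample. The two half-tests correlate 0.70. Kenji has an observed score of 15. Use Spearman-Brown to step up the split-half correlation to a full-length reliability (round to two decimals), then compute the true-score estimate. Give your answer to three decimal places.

17.304

Spearman-Brown: ρ = 2r/(1 + r) = 2(0.70)/(1 + 0.70) = 1.400/1.70 = 0.8235 → 0.82
T̂ = 0.82(15) + 0.18(27.8) = 12.30 + 5.004 = 17.3040 → 17.304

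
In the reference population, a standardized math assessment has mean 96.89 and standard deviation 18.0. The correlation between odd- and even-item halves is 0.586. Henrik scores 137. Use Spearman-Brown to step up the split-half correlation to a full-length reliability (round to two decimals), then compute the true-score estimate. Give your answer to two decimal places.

126.57

Spearman-Brown: ρ = 2r/(1 + r) = 2(0.586)/(1 + 0.586) = 1.1720/1.586 = 0.7390 → 0.74
T̂ = 0.74(137) + 0.26(96.89) = 101.38 + 25.1914 = 126.571 → 126.57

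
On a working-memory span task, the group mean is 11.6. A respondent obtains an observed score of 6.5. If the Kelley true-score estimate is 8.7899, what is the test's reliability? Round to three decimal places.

T̂ = ρX + (1 − ρ)μ  ⇒  T̂ − μ = ρ(X − μ)
ρ = (T̂ − μ)/(X − μ) = (8.7899 − 11.6) / (6.5 − 11.6) = -2.8101 / -5.1 = 0.55100

0.551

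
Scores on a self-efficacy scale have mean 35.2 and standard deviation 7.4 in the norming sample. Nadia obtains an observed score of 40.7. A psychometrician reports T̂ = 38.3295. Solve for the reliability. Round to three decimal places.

T̂ = ρX + (1 − ρ)μ  ⇒  T̂ − μ = ρ(X − μ)
ρ = (T̂ − μ)/(X − μ) = (38.3295 − 35.2) / (40.7 − 35.2) = 3.1295 / 5.5 = 0.56900

0.569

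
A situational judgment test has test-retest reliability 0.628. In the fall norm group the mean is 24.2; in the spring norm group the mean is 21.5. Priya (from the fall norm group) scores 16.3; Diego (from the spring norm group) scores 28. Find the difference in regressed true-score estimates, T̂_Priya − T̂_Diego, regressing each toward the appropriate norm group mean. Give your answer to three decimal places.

T̂_Priya = 0.628(16.3) + 0.372(24.2) = 19.23880
T̂_Diego = 0.628(28) + 0.372(21.5) = 25.58200
Difference = 19.23880 − 25.58200 = -6.34320

-6.343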